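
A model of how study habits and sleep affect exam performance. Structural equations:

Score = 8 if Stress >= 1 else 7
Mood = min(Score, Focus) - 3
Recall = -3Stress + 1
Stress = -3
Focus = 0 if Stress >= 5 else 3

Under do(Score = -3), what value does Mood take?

-6

The intervention breaks the incoming arrows to Score: Score = 8 if Stress >= 1 else 7 no longer applies, and Score = -3.
Focus = 0 if Stress >= 5 else 3  [with Stress=-3]  = 3
Mood = min(Score, Focus) - 3  [with Score=-3, Focus=3]  = -6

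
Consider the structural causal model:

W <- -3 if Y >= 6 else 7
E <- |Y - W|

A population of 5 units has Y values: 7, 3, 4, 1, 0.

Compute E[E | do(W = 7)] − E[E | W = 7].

Every unit gets W=7 under the intervention. E values become 0, 4, 3, 6, 7; E[E|do(W=7)] = 4.
E[E|W=7] averages over only the 4 units with W=7 (Y = 3, 4, 1, 0): E = 4, 3, 6, 7, mean 5.
Difference = 4 − 5 = -1.

-1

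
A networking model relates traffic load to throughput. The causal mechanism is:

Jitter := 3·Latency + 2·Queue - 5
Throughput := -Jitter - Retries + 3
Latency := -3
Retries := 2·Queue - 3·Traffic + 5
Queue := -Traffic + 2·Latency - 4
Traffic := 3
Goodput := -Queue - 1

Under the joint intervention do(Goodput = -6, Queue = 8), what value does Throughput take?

-11

Setting Goodput = -6, Queue = 8 by intervention discards those variables' equations.
Retries = 2·Queue - 3·Traffic + 5  [with Queue=8, Traffic=3]  = 12
Jitter = 3·Latency + 2·Queue - 5  [with Latency=-3, Queue=8]  = 2
Throughput = -Jitter - Retries + 3  [with Jitter=2, Retries=12]  = -11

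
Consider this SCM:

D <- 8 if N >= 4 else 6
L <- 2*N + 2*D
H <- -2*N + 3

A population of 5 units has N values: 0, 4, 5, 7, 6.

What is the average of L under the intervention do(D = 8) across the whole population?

Under do(D=8), D's equation is replaced by D=8 for every unit. Per-unit L: 16, 24, 26, 30, 28. Mean = 24.8.

24.8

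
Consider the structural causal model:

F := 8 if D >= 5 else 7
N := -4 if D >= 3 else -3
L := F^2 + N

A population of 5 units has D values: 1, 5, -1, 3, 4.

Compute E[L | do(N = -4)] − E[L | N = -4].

-2

Every unit gets N=-4 under the intervention. L values become 45, 60, 45, 45, 45; E[L|do(N=-4)] = 48.
Observing N=-4 restricts to units where N's equation naturally yields -4: D ∈ {5, 3, 4}. In that subpopulation L = 60, 45, 45, mean 50.
Difference = 48 − 50 = -2.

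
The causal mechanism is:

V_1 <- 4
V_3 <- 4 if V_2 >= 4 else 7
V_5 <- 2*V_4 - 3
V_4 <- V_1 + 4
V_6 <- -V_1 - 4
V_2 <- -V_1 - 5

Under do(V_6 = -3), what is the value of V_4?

do(V_6=-3) replaces the equation V_6 <- -V_1 - 4 with the constant V_6 = -3.
No directed path runs from V_6 to V_4, so V_4 keeps its natural value.
V_4 = V_1 + 4  [with V_1=4]  = 8

8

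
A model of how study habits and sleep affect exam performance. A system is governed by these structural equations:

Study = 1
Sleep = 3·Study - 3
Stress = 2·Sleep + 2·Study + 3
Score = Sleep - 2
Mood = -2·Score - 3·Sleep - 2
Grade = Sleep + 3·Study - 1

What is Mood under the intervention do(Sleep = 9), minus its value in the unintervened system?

-45

do(Sleep=9) replaces the equation Sleep = 3·Study - 3 with the constant Sleep = 9.
Score = Sleep - 2  [with Sleep=9]  = 7
Mood = -2·Score - 3·Sleep - 2  [with Score=7, Sleep=9]  = -43
Without intervention: Sleep = 3·Study - 3  [with Study=1]  = 0; Score = Sleep - 2  [with Sleep=0]  = -2; Mood = -2·Score - 3·Sleep - 2  [with Score=-2, Sleep=0]  = 2.
Change = -43 − 2 = -45.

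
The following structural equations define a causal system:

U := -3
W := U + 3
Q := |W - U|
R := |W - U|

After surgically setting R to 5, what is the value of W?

0

The intervention breaks the incoming arrows to R: R := |W - U| no longer applies, and R = 5.
Since W is not a descendant of the intervened variable, it is unaffected.
W = U + 3  [with U=-3]  = 0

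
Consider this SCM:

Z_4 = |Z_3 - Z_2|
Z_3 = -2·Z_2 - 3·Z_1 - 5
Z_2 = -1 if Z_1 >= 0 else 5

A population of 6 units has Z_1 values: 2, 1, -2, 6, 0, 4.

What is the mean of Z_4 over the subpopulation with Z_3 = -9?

Observing Z_3=-9 restricts to units where Z_3's equation naturally yields -9: Z_1 ∈ {2, -2}. In that subpopulation Z_4 = 8, 14, mean 11.

11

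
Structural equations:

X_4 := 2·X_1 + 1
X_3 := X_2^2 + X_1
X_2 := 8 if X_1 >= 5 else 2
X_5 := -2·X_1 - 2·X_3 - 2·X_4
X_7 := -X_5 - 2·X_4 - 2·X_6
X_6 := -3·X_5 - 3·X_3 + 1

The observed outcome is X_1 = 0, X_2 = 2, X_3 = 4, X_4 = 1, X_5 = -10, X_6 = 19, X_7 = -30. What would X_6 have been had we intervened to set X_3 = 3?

The intervention breaks the incoming arrows to X_3: X_3 := X_2^2 + X_1 no longer applies, and X_3 = 3.
X_4 = 2·X_1 + 1  [with X_1=0]  = 1
X_5 = -2·X_1 - 2·X_3 - 2·X_4  [with X_1=0, X_3=3, X_4=1]  = -8
X_6 = -3·X_5 - 3·X_3 + 1  [with X_5=-8, X_3=3]  = 16

16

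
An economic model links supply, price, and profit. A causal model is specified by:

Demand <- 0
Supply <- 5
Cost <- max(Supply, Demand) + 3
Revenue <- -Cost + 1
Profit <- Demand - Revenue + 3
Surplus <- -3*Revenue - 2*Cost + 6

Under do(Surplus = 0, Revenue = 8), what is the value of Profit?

-5

Setting Surplus = 0, Revenue = 8 by intervention discards those variables' equations.
Profit = Demand - Revenue + 3  [with Demand=0, Revenue=8]  = -5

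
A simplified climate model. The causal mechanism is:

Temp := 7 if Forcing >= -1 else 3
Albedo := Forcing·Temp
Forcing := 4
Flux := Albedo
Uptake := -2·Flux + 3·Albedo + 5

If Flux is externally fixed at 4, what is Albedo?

Under do(Flux=4), the mechanism Flux := Albedo is discarded; Flux is fixed at 4.
Since Albedo is not a descendant of the intervened variable, it is unaffected.
Temp = 7 if Forcing >= -1 else 3  [with Forcing=4]  = 7
Albedo = Forcing·Temp  [with Forcing=4, Temp=7]  = 28

28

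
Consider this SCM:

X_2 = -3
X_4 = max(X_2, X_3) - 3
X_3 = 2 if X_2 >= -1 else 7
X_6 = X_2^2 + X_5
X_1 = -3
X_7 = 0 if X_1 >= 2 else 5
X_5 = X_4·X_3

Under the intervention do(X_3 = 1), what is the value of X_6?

7

The intervention breaks the incoming arrows to X_3: X_3 = 2 if X_2 >= -1 else 7 no longer applies, and X_3 = 1.
X_4 = max(X_2, X_3) - 3  [with X_2=-3, X_3=1]  = -2
X_5 = X_4·X_3  [with X_4=-2, X_3=1]  = -2
X_6 = X_2^2 + X_5  [with X_2=-3, X_5=-2]  = 7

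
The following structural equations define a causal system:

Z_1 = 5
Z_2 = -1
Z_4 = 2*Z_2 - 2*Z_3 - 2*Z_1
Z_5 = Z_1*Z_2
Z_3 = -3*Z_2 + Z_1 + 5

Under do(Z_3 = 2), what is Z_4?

-16

The intervention breaks the incoming arrows to Z_3: Z_3 = -3*Z_2 + Z_1 + 5 no longer applies, and Z_3 = 2.
Z_4 = 2*Z_2 - 2*Z_3 - 2*Z_1  [with Z_2=-1, Z_3=2, Z_1=5]  = -16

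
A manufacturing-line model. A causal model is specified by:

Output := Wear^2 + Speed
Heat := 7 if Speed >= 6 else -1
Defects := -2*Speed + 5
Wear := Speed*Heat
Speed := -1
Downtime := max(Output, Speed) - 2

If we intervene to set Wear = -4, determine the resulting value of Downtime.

13

The intervention breaks the incoming arrows to Wear: Wear := Speed*Heat no longer applies, and Wear = -4.
Output = Wear^2 + Speed  [with Wear=-4, Speed=-1]  = 15
Downtime = max(Output, Speed) - 2  [with Output=15, Speed=-1]  = 13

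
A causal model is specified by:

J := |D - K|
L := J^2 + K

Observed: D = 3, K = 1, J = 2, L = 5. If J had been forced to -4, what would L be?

17

The intervention breaks the incoming arrows to J: J := |D - K| no longer applies, and J = -4.
L = J^2 + K  [with J=-4, K=1]  = 17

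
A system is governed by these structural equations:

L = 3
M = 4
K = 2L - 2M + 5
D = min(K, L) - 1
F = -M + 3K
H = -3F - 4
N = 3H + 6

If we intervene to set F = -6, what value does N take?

Under do(F=-6), the mechanism F = -M + 3K is discarded; F is fixed at -6.
H = -3F - 4  [with F=-6]  = 14
N = 3H + 6  [with H=14]  = 48

48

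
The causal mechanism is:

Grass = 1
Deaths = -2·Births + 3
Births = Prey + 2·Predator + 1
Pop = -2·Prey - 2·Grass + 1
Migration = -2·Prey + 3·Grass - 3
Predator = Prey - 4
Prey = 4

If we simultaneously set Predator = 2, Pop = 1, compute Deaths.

-15

Setting Predator = 2, Pop = 1 by intervention discards those variables' equations.
Births = Prey + 2·Predator + 1  [with Prey=4, Predator=2]  = 9
Deaths = -2·Births + 3  [with Births=9]  = -15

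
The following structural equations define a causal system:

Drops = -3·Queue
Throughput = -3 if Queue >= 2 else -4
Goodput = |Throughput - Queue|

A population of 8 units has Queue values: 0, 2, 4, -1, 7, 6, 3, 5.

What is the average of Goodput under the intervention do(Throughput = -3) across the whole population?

Under do(Throughput=-3), Throughput's equation is replaced by Throughput=-3 for every unit. Per-unit Goodput: 3, 5, 7, 2, 10, 9, 6, 8. Mean = 6.25.

6.25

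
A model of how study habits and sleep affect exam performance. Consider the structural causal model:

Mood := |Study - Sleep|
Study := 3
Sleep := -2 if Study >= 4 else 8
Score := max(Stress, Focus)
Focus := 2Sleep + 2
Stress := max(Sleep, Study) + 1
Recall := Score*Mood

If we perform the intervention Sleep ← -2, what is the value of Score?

4

do(Sleep=-2) replaces the equation Sleep := -2 if Study >= 4 else 8 with the constant Sleep = -2.
Stress = max(Sleep, Study) + 1  [with Sleep=-2, Study=3]  = 4
Focus = 2Sleep + 2  [with Sleep=-2]  = -2
Score = max(Stress, Focus)  [with Stress=4, Focus=-2]  = 4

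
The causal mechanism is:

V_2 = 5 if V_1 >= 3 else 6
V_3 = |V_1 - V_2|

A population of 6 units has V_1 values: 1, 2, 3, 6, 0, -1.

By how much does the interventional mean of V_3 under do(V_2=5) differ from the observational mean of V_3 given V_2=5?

2

Every unit gets V_2=5 under the intervention. V_3 values become 4, 3, 2, 1, 5, 6; E[V_3|do(V_2=5)] = 3.5.
Observing V_2=5 restricts to units where V_2's equation naturally yields 5: V_1 ∈ {3, 6}. In that subpopulation V_3 = 2, 1, mean 1.5.
Difference = 3.5 − 1.5 = 2.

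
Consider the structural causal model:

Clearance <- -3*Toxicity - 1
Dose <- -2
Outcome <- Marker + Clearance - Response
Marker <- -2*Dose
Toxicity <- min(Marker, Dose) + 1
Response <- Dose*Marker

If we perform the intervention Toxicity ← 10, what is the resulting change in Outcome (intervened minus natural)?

-33

Under do(Toxicity=10), the mechanism Toxicity <- min(Marker, Dose) + 1 is discarded; Toxicity is fixed at 10.
Marker = -2*Dose  [with Dose=-2]  = 4
Response = Dose*Marker  [with Dose=-2, Marker=4]  = -8
Clearance = -3*Toxicity - 1  [with Toxicity=10]  = -31
Outcome = Marker + Clearance - Response  [with Marker=4, Clearance=-31, Response=-8]  = -19
Without intervention: Marker = -2*Dose  [with Dose=-2]  = 4; Response = Dose*Marker  [with Dose=-2, Marker=4]  = -8; Toxicity = min(Marker, Dose) + 1  [with Marker=4, Dose=-2]  = -1; Clearance = -3*Toxicity - 1  [with Toxicity=-1]  = 2; Outcome = Marker + Clearance - Response  [with Marker=4, Clearance=2, Response=-8]  = 14.
Change = -19 − 14 = -33.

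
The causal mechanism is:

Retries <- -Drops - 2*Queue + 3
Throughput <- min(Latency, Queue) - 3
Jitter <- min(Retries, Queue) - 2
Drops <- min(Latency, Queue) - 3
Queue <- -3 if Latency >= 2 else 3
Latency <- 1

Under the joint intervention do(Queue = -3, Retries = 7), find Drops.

The joint intervention fixes Queue = -3, Retries = 7, removing each variable's own equation.
Drops = min(Latency, Queue) - 3  [with Latency=1, Queue=-3]  = -6

-6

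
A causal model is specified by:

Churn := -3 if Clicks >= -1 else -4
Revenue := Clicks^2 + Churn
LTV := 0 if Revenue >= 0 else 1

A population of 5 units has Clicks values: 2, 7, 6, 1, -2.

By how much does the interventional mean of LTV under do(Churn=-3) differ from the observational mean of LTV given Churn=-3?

-0.05

Every unit gets Churn=-3 under the intervention. LTV values become 0, 0, 0, 1, 0; E[LTV|do(Churn=-3)] = 0.2.
Conditioning on Churn=-3 selects the 4 unit(s) with Clicks ∈ {2, 7, 6, 1}. Their LTV values: 0, 0, 0, 1. Mean = 0.25.
Difference = 0.2 − 0.25 = -0.05.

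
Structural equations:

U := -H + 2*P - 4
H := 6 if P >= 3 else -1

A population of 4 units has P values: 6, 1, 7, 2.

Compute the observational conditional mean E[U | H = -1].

E[U|H=-1] averages over only the 2 units with H=-1 (P = 1, 2): U = -1, 1, mean 0.

0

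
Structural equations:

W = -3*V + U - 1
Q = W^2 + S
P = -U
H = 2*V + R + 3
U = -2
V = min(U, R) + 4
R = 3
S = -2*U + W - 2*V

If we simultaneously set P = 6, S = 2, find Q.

Under do(P = 6, S = 2), each intervened variable's structural equation is replaced by its fixed value.
V = min(U, R) + 4  [with U=-2, R=3]  = 2
W = -3*V + U - 1  [with V=2, U=-2]  = -9
Q = W^2 + S  [with W=-9, S=2]  = 83

83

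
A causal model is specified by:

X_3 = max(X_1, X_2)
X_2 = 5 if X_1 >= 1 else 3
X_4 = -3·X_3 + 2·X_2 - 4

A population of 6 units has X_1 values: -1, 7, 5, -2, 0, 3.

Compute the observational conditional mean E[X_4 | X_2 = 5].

Conditioning on X_2=5 selects the 3 unit(s) with X_1 ∈ {7, 5, 3}. Their X_4 values: -15, -9, -9. Mean = -11.

-11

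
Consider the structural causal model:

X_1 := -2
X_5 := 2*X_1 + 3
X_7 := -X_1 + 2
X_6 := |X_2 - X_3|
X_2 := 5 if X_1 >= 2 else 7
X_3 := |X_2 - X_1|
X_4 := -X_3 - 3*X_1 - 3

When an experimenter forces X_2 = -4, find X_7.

Under do(X_2=-4), the mechanism X_2 := 5 if X_1 >= 2 else 7 is discarded; X_2 is fixed at -4.
No directed path runs from X_2 to X_7, so X_7 keeps its natural value.
X_7 = -X_1 + 2  [with X_1=-2]  = 4

4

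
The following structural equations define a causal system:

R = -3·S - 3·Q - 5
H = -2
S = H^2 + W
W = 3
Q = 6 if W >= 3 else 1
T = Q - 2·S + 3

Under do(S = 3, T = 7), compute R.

Setting S = 3, T = 7 by intervention discards those variables' equations.
Q = 6 if W >= 3 else 1  [with W=3]  = 6
R = -3·S - 3·Q - 5  [with S=3, Q=6]  = -32

-32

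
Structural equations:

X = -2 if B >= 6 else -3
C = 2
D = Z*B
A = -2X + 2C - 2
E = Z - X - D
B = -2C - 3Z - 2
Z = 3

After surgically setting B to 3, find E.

The intervention breaks the incoming arrows to B: B = -2C - 3Z - 2 no longer applies, and B = 3.
X = -2 if B >= 6 else -3  [with B=3]  = -3
D = Z*B  [with Z=3, B=3]  = 9
E = Z - X - D  [with Z=3, X=-3, D=9]  = -3

-3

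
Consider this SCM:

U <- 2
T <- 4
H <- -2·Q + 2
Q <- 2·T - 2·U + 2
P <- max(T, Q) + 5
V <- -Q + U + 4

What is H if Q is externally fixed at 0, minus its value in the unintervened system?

12

do(Q=0) replaces the equation Q <- 2·T - 2·U + 2 with the constant Q = 0.
H = -2·Q + 2  [with Q=0]  = 2
Without intervention: Q = 2·T - 2·U + 2  [with T=4, U=2]  = 6; H = -2·Q + 2  [with Q=6]  = -10.
Change = 2 − (-10) = 12.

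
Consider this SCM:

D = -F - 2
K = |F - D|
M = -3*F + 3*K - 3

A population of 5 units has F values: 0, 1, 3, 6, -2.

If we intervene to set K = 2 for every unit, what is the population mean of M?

The intervention sets K=2 in all 5 units regardless of F. Recomputing M per unit gives 3, 0, -6, -15, 9; average -1.8.

-1.8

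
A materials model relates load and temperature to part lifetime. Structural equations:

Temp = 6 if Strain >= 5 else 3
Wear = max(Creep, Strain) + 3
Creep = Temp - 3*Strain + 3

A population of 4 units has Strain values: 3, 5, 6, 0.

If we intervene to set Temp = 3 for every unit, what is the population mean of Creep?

-4.5

Every unit gets Temp=3 under the intervention. Creep values become -3, -9, -12, 6; E[Creep|do(Temp=3)] = -4.5.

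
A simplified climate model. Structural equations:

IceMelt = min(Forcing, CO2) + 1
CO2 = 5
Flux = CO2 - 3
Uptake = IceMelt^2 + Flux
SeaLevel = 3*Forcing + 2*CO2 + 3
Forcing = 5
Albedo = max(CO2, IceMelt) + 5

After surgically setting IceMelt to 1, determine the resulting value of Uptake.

The intervention breaks the incoming arrows to IceMelt: IceMelt = min(Forcing, CO2) + 1 no longer applies, and IceMelt = 1.
Flux = CO2 - 3  [with CO2=5]  = 2
Uptake = IceMelt^2 + Flux  [with IceMelt=1, Flux=2]  = 3

3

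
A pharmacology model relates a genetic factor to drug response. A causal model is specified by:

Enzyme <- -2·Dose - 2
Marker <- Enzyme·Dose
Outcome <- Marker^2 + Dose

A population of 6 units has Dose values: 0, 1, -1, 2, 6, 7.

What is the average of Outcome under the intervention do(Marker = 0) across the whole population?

2.5

Under do(Marker=0), Marker's equation is replaced by Marker=0 for every unit. Per-unit Outcome: 0, 1, -1, 2, 6, 7. Mean = 2.5.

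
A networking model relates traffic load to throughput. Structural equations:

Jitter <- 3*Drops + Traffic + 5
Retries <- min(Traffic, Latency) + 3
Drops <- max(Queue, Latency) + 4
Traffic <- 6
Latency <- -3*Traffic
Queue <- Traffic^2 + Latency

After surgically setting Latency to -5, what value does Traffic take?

Under do(Latency=-5), the mechanism Latency <- -3*Traffic is discarded; Latency is fixed at -5.
Traffic is not downstream of the intervention, so its value is determined by the original equations.

6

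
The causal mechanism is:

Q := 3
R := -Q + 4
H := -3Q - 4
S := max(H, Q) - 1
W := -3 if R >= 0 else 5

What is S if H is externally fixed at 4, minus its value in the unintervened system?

1

The intervention breaks the incoming arrows to H: H := -3Q - 4 no longer applies, and H = 4.
S = max(H, Q) - 1  [with H=4, Q=3]  = 3
Without intervention: H = -3Q - 4  [with Q=3]  = -13; S = max(H, Q) - 1  [with H=-13, Q=3]  = 2.
Change = 3 − 2 = 1.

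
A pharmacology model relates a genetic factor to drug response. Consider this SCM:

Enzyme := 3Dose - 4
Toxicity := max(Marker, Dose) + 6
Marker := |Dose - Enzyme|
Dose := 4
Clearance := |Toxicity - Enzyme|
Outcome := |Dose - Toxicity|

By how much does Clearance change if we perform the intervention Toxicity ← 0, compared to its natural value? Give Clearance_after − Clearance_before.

6

Intervening sets Toxicity = 0 and removes its equation (Toxicity := max(Marker, Dose) + 6).
Enzyme = 3Dose - 4  [with Dose=4]  = 8
Clearance = |Toxicity - Enzyme|  [with Toxicity=0, Enzyme=8]  = 8
Without intervention: Enzyme = 3Dose - 4  [with Dose=4]  = 8; Marker = |Dose - Enzyme|  [with Dose=4, Enzyme=8]  = 4; Toxicity = max(Marker, Dose) + 6  [with Marker=4, Dose=4]  = 10; Clearance = |Toxicity - Enzyme|  [with Toxicity=10, Enzyme=8]  = 2.
Change = 8 − 2 = 6.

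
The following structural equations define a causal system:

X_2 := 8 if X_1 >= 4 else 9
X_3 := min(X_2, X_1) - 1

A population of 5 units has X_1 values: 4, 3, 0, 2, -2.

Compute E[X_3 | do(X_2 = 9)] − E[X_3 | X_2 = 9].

Under do(X_2=9), X_2's equation is replaced by X_2=9 for every unit. Per-unit X_3: 3, 2, -1, 1, -3. Mean = 0.4.
Observing X_2=9 restricts to units where X_2's equation naturally yields 9: X_1 ∈ {3, 0, 2, -2}. In that subpopulation X_3 = 2, -1, 1, -3, mean -0.25.
Difference = 0.4 − (-0.25) = 0.65.

0.65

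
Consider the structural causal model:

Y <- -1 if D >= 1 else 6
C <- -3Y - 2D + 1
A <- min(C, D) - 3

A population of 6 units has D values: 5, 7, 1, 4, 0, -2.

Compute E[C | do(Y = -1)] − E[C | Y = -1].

Under do(Y=-1), Y's equation is replaced by Y=-1 for every unit. Per-unit C: -6, -10, 2, -4, 4, 8. Mean = -1.
Observing Y=-1 restricts to units where Y's equation naturally yields -1: D ∈ {5, 7, 1, 4}. In that subpopulation C = -6, -10, 2, -4, mean -4.5.
Difference = -1 − (-4.5) = 3.5.

3.5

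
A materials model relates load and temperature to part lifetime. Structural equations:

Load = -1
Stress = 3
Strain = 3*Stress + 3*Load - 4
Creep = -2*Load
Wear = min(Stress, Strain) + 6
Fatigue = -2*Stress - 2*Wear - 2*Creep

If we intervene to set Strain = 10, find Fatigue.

The intervention breaks the incoming arrows to Strain: Strain = 3*Stress + 3*Load - 4 no longer applies, and Strain = 10.
Creep = -2*Load  [with Load=-1]  = 2
Wear = min(Stress, Strain) + 6  [with Stress=3, Strain=10]  = 9
Fatigue = -2*Stress - 2*Wear - 2*Creep  [with Stress=3, Wear=9, Creep=2]  = -28

-28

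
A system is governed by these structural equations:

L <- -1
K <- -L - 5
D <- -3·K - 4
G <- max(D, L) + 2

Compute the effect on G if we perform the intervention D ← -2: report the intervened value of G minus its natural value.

-9

The intervention breaks the incoming arrows to D: D <- -3·K - 4 no longer applies, and D = -2.
G = max(D, L) + 2  [with D=-2, L=-1]  = 1
Without intervention: K = -L - 5  [with L=-1]  = -4; D = -3·K - 4  [with K=-4]  = 8; G = max(D, L) + 2  [with D=8, L=-1]  = 10.
Change = 1 − 10 = -9.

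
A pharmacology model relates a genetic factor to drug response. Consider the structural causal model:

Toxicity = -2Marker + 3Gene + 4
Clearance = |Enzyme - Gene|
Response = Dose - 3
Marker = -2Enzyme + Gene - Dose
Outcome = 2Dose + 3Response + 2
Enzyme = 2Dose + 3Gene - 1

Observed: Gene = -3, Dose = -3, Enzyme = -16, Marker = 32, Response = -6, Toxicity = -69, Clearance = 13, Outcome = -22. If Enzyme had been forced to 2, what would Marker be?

-4

The intervention breaks the incoming arrows to Enzyme: Enzyme = 2Dose + 3Gene - 1 no longer applies, and Enzyme = 2.
Marker = -2Enzyme + Gene - Dose  [with Enzyme=2, Gene=-3, Dose=-3]  = -4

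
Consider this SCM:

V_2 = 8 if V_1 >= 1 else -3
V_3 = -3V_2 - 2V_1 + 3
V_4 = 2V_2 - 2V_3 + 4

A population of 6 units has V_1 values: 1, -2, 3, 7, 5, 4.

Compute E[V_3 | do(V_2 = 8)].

-27

Every unit gets V_2=8 under the intervention. V_3 values become -23, -17, -27, -35, -31, -29; E[V_3|do(V_2=8)] = -27.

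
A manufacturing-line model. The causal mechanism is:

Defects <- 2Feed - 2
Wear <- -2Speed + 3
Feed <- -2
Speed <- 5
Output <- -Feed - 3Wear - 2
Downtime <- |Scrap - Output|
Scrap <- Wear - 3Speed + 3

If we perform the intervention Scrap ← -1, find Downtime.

22

Under do(Scrap=-1), the mechanism Scrap <- Wear - 3Speed + 3 is discarded; Scrap is fixed at -1.
Wear = -2Speed + 3  [with Speed=5]  = -7
Output = -Feed - 3Wear - 2  [with Feed=-2, Wear=-7]  = 21
Downtime = |Scrap - Output|  [with Scrap=-1, Output=21]  = 22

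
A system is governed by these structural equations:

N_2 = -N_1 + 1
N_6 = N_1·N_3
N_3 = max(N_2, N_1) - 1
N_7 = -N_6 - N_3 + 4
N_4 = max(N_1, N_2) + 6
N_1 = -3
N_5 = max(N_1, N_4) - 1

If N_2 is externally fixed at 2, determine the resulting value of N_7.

6

Under do(N_2=2), the mechanism N_2 = -N_1 + 1 is discarded; N_2 is fixed at 2.
N_3 = max(N_2, N_1) - 1  [with N_2=2, N_1=-3]  = 1
N_6 = N_1·N_3  [with N_1=-3, N_3=1]  = -3
N_7 = -N_6 - N_3 + 4  [with N_6=-3, N_3=1]  = 6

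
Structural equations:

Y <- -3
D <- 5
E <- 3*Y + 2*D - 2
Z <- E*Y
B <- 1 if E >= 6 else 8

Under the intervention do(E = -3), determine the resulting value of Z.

The intervention breaks the incoming arrows to E: E <- 3*Y + 2*D - 2 no longer applies, and E = -3.
Z = E*Y  [with E=-3, Y=-3]  = 9

9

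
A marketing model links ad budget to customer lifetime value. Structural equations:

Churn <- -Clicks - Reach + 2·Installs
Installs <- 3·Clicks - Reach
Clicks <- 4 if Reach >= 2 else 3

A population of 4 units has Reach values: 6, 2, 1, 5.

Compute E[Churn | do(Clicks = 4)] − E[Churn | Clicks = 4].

The intervention sets Clicks=4 in all 4 units regardless of Reach. Recomputing Churn per unit gives 2, 14, 17, 5; average 9.5.
Observing Clicks=4 restricts to units where Clicks's equation naturally yields 4: Reach ∈ {6, 2, 5}. In that subpopulation Churn = 2, 14, 5, mean 7.
Difference = 9.5 − 7 = 2.5.

2.5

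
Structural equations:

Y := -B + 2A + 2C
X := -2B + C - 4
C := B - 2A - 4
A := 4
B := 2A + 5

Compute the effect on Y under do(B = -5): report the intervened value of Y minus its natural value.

do(B=-5) replaces the equation B := 2A + 5 with the constant B = -5.
C = B - 2A - 4  [with B=-5, A=4]  = -17
Y = -B + 2A + 2C  [with B=-5, A=4, C=-17]  = -21
Without intervention: B = 2A + 5  [with A=4]  = 13; C = B - 2A - 4  [with B=13, A=4]  = 1; Y = -B + 2A + 2C  [with B=13, A=4, C=1]  = -3.
Change = -21 − (-3) = -18.

-18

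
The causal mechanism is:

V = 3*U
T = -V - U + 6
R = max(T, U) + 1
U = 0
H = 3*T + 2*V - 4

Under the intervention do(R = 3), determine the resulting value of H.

The intervention breaks the incoming arrows to R: R = max(T, U) + 1 no longer applies, and R = 3.
Since H is not a descendant of the intervened variable, it is unaffected.
V = 3*U  [with U=0]  = 0
T = -V - U + 6  [with V=0, U=0]  = 6
H = 3*T + 2*V - 4  [with T=6, V=0]  = 14

14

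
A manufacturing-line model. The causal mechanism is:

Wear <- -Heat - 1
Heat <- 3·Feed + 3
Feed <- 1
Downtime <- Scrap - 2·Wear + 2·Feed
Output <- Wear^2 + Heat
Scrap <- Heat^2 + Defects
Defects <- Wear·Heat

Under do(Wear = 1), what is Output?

The intervention breaks the incoming arrows to Wear: Wear <- -Heat - 1 no longer applies, and Wear = 1.
Heat = 3·Feed + 3  [with Feed=1]  = 6
Output = Wear^2 + Heat  [with Wear=1, Heat=6]  = 7

7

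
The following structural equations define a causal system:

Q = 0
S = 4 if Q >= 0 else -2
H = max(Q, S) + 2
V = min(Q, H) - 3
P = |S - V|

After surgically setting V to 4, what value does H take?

Under do(V=4), the mechanism V = min(Q, H) - 3 is discarded; V is fixed at 4.
Since H is not a descendant of the intervened variable, it is unaffected.
S = 4 if Q >= 0 else -2  [with Q=0]  = 4
H = max(Q, S) + 2  [with Q=0, S=4]  = 6

6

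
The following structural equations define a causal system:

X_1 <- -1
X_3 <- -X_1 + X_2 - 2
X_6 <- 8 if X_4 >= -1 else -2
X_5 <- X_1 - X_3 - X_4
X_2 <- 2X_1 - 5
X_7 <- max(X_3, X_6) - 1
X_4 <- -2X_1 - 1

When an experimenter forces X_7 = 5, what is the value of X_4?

1

Under do(X_7=5), the mechanism X_7 <- max(X_3, X_6) - 1 is discarded; X_7 is fixed at 5.
Since X_4 is not a descendant of the intervened variable, it is unaffected.
X_4 = -2X_1 - 1  [with X_1=-1]  = 1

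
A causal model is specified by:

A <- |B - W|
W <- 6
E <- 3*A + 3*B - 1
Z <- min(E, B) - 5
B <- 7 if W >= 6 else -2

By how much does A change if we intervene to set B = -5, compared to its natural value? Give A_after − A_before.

10

The intervention breaks the incoming arrows to B: B <- 7 if W >= 6 else -2 no longer applies, and B = -5.
A = |B - W|  [with B=-5, W=6]  = 11
Without intervention: B = 7 if W >= 6 else -2  [with W=6]  = 7; A = |B - W|  [with B=7, W=6]  = 1.
Change = 11 − 1 = 10.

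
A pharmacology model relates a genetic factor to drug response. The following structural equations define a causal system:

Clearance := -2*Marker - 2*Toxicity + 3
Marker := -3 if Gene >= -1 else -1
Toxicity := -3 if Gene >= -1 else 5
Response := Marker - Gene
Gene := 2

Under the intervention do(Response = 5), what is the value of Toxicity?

The intervention breaks the incoming arrows to Response: Response := Marker - Gene no longer applies, and Response = 5.
Toxicity is not downstream of the intervention, so its value is determined by the original equations.
Toxicity = -3 if Gene >= -1 else 5  [with Gene=2]  = -3

-3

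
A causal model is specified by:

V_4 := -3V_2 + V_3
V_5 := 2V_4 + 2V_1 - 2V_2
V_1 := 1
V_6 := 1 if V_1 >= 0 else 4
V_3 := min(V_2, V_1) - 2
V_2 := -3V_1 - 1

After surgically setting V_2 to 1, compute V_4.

Under do(V_2=1), the mechanism V_2 := -3V_1 - 1 is discarded; V_2 is fixed at 1.
V_3 = min(V_2, V_1) - 2  [with V_2=1, V_1=1]  = -1
V_4 = -3V_2 + V_3  [with V_2=1, V_3=-1]  = -4

-4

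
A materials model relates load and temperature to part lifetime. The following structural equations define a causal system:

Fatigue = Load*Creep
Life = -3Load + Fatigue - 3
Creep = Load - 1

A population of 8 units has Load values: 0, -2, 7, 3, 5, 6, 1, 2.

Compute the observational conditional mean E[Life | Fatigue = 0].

Conditioning on Fatigue=0 selects the 2 unit(s) with Load ∈ {0, 1}. Their Life values: -3, -6. Mean = -4.5.

-4.5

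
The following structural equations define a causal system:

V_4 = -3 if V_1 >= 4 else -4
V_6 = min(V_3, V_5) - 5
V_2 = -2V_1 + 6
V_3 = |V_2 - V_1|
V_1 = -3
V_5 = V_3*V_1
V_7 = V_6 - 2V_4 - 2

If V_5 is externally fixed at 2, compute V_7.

Under do(V_5=2), the mechanism V_5 = V_3*V_1 is discarded; V_5 is fixed at 2.
V_2 = -2V_1 + 6  [with V_1=-3]  = 12
V_3 = |V_2 - V_1|  [with V_2=12, V_1=-3]  = 15
V_4 = -3 if V_1 >= 4 else -4  [with V_1=-3]  = -4
V_6 = min(V_3, V_5) - 5  [with V_3=15, V_5=2]  = -3
V_7 = V_6 - 2V_4 - 2  [with V_6=-3, V_4=-4]  = 3

3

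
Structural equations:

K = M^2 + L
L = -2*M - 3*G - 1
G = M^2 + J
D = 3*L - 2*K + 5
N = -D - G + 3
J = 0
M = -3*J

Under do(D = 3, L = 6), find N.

Under do(D = 3, L = 6), each intervened variable's structural equation is replaced by its fixed value.
M = -3*J  [with J=0]  = 0
G = M^2 + J  [with M=0, J=0]  = 0
N = -D - G + 3  [with D=3, G=0]  = 0

0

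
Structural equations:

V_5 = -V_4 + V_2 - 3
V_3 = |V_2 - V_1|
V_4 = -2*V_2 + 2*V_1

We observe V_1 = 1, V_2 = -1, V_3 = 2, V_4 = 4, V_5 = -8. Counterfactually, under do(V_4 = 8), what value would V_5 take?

Intervening sets V_4 = 8 and removes its equation (V_4 = -2*V_2 + 2*V_1).
V_5 = -V_4 + V_2 - 3  [with V_4=8, V_2=-1]  = -12

-12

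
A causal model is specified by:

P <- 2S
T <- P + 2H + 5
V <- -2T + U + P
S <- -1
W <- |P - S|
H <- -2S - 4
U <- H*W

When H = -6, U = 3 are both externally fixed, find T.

-9

Setting H = -6, U = 3 by intervention discards those variables' equations.
P = 2S  [with S=-1]  = -2
T = P + 2H + 5  [with P=-2, H=-6]  = -9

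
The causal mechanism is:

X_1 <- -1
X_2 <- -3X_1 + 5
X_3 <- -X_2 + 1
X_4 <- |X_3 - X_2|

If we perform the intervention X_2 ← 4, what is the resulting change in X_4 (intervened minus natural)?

-8

Under do(X_2=4), the mechanism X_2 <- -3X_1 + 5 is discarded; X_2 is fixed at 4.
X_3 = -X_2 + 1  [with X_2=4]  = -3
X_4 = |X_3 - X_2|  [with X_3=-3, X_2=4]  = 7
Without intervention: X_2 = -3X_1 + 5  [with X_1=-1]  = 8; X_3 = -X_2 + 1  [with X_2=8]  = -7; X_4 = |X_3 - X_2|  [with X_3=-7, X_2=8]  = 15.
Change = 7 − 15 = -8.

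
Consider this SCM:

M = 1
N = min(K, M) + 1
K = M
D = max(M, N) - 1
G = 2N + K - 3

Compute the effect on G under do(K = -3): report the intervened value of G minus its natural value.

-12

do(K=-3) replaces the equation K = M with the constant K = -3.
N = min(K, M) + 1  [with K=-3, M=1]  = -2
G = 2N + K - 3  [with N=-2, K=-3]  = -10
Without intervention: K = M  [with M=1]  = 1; N = min(K, M) + 1  [with K=1, M=1]  = 2; G = 2N + K - 3  [with N=2, K=1]  = 2.
Change = -10 − 2 = -12.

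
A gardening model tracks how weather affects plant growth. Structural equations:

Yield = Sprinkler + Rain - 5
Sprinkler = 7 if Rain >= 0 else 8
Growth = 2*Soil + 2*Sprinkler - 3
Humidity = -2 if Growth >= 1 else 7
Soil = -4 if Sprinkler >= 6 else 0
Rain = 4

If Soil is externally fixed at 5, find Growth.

The intervention breaks the incoming arrows to Soil: Soil = -4 if Sprinkler >= 6 else 0 no longer applies, and Soil = 5.
Sprinkler = 7 if Rain >= 0 else 8  [with Rain=4]  = 7
Growth = 2*Soil + 2*Sprinkler - 3  [with Soil=5, Sprinkler=7]  = 21

21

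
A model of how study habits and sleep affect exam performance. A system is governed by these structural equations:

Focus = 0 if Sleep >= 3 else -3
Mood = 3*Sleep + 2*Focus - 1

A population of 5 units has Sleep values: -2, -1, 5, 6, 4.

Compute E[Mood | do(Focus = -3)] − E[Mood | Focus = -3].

11.7

The intervention sets Focus=-3 in all 5 units regardless of Sleep. Recomputing Mood per unit gives -13, -10, 8, 11, 5; average 0.2.
E[Mood|Focus=-3] averages over only the 2 units with Focus=-3 (Sleep = -2, -1): Mood = -13, -10, mean -11.5.
Difference = 0.2 − (-11.5) = 11.7.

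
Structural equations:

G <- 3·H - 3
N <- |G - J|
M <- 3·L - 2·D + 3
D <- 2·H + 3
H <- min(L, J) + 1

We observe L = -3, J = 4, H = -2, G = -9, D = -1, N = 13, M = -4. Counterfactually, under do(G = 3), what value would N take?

1

Under do(G=3), the mechanism G <- 3·H - 3 is discarded; G is fixed at 3.
N = |G - J|  [with G=3, J=4]  = 1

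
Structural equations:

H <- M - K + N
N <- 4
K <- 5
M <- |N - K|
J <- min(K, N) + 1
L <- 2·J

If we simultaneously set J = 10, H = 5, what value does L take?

The joint intervention fixes J = 10, H = 5, removing each variable's own equation.
L = 2·J  [with J=10]  = 20

20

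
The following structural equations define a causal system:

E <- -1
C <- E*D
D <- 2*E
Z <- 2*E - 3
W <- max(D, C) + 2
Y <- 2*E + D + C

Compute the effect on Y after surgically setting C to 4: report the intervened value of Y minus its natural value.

2

do(C=4) replaces the equation C <- E*D with the constant C = 4.
D = 2*E  [with E=-1]  = -2
Y = 2*E + D + C  [with E=-1, D=-2, C=4]  = 0
Without intervention: D = 2*E  [with E=-1]  = -2; C = E*D  [with E=-1, D=-2]  = 2; Y = 2*E + D + C  [with E=-1, D=-2, C=2]  = -2.
Change = 0 − (-2) = 2.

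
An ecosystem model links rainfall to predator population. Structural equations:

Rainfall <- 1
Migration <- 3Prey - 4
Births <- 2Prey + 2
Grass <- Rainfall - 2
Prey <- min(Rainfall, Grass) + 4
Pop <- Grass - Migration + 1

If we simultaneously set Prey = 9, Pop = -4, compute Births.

20

Setting Prey = 9, Pop = -4 by intervention discards those variables' equations.
Births = 2Prey + 2  [with Prey=9]  = 20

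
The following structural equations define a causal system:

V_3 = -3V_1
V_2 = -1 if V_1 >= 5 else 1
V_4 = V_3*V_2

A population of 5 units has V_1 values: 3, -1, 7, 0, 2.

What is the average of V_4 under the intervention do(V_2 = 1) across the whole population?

Under do(V_2=1), V_2's equation is replaced by V_2=1 for every unit. Per-unit V_4: -9, 3, -21, 0, -6. Mean = -6.6.

-6.6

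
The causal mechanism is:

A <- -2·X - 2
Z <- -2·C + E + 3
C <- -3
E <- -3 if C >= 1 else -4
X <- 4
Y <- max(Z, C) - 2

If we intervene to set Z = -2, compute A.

Under do(Z=-2), the mechanism Z <- -2·C + E + 3 is discarded; Z is fixed at -2.
Since A is not a descendant of the intervened variable, it is unaffected.
A = -2·X - 2  [with X=4]  = -10

-10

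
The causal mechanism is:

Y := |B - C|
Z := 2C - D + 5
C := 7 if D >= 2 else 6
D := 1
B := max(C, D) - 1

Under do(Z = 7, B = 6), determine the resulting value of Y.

Under do(Z = 7, B = 6), each intervened variable's structural equation is replaced by its fixed value.
C = 7 if D >= 2 else 6  [with D=1]  = 6
Y = |B - C|  [with B=6, C=6]  = 0

0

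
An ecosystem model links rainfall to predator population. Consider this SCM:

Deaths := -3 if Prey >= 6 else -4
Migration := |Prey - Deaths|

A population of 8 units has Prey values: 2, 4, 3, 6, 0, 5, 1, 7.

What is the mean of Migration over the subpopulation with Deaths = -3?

9.5

Observing Deaths=-3 restricts to units where Deaths's equation naturally yields -3: Prey ∈ {6, 7}. In that subpopulation Migration = 9, 10, mean 9.5.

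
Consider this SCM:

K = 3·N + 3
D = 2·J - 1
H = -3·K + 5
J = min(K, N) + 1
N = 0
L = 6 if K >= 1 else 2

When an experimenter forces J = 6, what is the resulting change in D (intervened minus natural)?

10

The intervention breaks the incoming arrows to J: J = min(K, N) + 1 no longer applies, and J = 6.
D = 2·J - 1  [with J=6]  = 11
Without intervention: K = 3·N + 3  [with N=0]  = 3; J = min(K, N) + 1  [with K=3, N=0]  = 1; D = 2·J - 1  [with J=1]  = 1.
Change = 11 − 1 = 10.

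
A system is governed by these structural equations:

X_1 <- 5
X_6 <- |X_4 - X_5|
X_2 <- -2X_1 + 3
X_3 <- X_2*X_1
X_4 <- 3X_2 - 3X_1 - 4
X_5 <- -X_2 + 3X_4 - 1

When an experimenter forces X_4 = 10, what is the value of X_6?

26

Under do(X_4=10), the mechanism X_4 <- 3X_2 - 3X_1 - 4 is discarded; X_4 is fixed at 10.
X_2 = -2X_1 + 3  [with X_1=5]  = -7
X_5 = -X_2 + 3X_4 - 1  [with X_2=-7, X_4=10]  = 36
X_6 = |X_4 - X_5|  [with X_4=10, X_5=36]  = 26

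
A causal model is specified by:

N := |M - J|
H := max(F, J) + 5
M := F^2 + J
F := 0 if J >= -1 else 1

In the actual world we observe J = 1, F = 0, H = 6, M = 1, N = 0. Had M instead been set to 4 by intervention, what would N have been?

Intervening sets M = 4 and removes its equation (M := F^2 + J).
N = |M - J|  [with M=4, J=1]  = 3

3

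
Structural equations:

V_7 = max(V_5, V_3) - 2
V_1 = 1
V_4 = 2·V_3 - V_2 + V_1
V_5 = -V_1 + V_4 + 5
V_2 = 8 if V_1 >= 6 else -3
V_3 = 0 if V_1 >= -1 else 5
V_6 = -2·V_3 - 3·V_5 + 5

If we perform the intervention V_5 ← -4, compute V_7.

Under do(V_5=-4), the mechanism V_5 = -V_1 + V_4 + 5 is discarded; V_5 is fixed at -4.
V_3 = 0 if V_1 >= -1 else 5  [with V_1=1]  = 0
V_7 = max(V_5, V_3) - 2  [with V_5=-4, V_3=0]  = -2

-2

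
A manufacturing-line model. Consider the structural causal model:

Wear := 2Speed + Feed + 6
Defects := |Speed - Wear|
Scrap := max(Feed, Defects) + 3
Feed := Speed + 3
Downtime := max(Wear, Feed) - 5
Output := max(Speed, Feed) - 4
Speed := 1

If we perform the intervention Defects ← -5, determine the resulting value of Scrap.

Intervening sets Defects = -5 and removes its equation (Defects := |Speed - Wear|).
Feed = Speed + 3  [with Speed=1]  = 4
Scrap = max(Feed, Defects) + 3  [with Feed=4, Defects=-5]  = 7

7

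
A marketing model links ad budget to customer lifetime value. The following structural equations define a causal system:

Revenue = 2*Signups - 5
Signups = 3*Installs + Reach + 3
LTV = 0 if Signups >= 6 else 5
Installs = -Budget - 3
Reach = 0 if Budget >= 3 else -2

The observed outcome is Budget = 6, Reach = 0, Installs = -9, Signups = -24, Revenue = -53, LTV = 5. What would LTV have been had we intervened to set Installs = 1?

0

The intervention breaks the incoming arrows to Installs: Installs = -Budget - 3 no longer applies, and Installs = 1.
Reach = 0 if Budget >= 3 else -2  [with Budget=6]  = 0
Signups = 3*Installs + Reach + 3  [with Installs=1, Reach=0]  = 6
LTV = 0 if Signups >= 6 else 5  [with Signups=6]  = 0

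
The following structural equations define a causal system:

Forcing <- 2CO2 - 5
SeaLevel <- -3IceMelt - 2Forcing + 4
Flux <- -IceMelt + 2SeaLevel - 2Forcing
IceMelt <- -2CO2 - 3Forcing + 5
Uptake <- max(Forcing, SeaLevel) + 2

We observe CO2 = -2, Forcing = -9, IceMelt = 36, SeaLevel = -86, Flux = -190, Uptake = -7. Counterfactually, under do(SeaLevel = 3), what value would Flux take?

-12

Intervening sets SeaLevel = 3 and removes its equation (SeaLevel <- -3IceMelt - 2Forcing + 4).
Forcing = 2CO2 - 5  [with CO2=-2]  = -9
IceMelt = -2CO2 - 3Forcing + 5  [with CO2=-2, Forcing=-9]  = 36
Flux = -IceMelt + 2SeaLevel - 2Forcing  [with IceMelt=36, SeaLevel=3, Forcing=-9]  = -12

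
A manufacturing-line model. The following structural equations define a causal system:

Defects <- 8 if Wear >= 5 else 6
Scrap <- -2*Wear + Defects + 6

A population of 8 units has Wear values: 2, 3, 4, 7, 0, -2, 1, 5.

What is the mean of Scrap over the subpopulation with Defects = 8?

Observing Defects=8 restricts to units where Defects's equation naturally yields 8: Wear ∈ {7, 5}. In that subpopulation Scrap = 0, 4, mean 2.

2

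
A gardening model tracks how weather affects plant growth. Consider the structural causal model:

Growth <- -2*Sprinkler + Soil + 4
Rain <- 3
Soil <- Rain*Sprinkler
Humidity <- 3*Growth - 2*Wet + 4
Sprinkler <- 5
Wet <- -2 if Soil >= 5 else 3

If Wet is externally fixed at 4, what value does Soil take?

Under do(Wet=4), the mechanism Wet <- -2 if Soil >= 5 else 3 is discarded; Wet is fixed at 4.
Since Soil is not a descendant of the intervened variable, it is unaffected.
Soil = Rain*Sprinkler  [with Rain=3, Sprinkler=5]  = 15

15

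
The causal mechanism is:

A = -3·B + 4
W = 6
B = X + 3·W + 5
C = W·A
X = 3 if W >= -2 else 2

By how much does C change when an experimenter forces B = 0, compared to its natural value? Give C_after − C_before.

468

do(B=0) replaces the equation B = X + 3·W + 5 with the constant B = 0.
A = -3·B + 4  [with B=0]  = 4
C = W·A  [with W=6, A=4]  = 24
Without intervention: X = 3 if W >= -2 else 2  [with W=6]  = 3; B = X + 3·W + 5  [with X=3, W=6]  = 26; A = -3·B + 4  [with B=26]  = -74; C = W·A  [with W=6, A=-74]  = -444.
Change = 24 − (-444) = 468.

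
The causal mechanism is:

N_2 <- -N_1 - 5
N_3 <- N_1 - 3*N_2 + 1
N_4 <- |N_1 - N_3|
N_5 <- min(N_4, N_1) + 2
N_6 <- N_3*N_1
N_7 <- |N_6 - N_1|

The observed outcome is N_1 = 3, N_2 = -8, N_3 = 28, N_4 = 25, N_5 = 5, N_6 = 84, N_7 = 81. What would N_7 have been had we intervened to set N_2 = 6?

45

Under do(N_2=6), the mechanism N_2 <- -N_1 - 5 is discarded; N_2 is fixed at 6.
N_3 = N_1 - 3*N_2 + 1  [with N_1=3, N_2=6]  = -14
N_6 = N_3*N_1  [with N_3=-14, N_1=3]  = -42
N_7 = |N_6 - N_1|  [with N_6=-42, N_1=3]  = 45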